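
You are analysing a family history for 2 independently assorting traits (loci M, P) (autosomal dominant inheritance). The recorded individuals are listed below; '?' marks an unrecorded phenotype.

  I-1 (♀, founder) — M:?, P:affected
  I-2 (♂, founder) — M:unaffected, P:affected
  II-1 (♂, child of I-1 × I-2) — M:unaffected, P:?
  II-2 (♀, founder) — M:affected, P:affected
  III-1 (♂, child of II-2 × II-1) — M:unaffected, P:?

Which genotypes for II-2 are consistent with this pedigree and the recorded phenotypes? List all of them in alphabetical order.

II-2 ∈ {Mm PP, Mm Pp}

M/I-1 ? ·: mm|Mm
M/I-2 un ·: mm
M/II-1 un I-1×I-2: mm
M/II-2 aff ·: Mm
M/III-1 un II-2×II-1: mm
⇒ M over [I-1,I-2,II-1,II-2,III-1]: 2 consistent
P/I-1 aff ·: Pp|PP
P/I-2 aff ·: Pp|PP
P/II-1 ? I-1×I-2: pp|Pp|PP
P/II-2 aff ·: Pp|PP
P/III-1 ? II-2×II-1: pp|Pp|PP
⇒ P over [I-1,I-2,II-1,II-2,III-1]: 30 consistent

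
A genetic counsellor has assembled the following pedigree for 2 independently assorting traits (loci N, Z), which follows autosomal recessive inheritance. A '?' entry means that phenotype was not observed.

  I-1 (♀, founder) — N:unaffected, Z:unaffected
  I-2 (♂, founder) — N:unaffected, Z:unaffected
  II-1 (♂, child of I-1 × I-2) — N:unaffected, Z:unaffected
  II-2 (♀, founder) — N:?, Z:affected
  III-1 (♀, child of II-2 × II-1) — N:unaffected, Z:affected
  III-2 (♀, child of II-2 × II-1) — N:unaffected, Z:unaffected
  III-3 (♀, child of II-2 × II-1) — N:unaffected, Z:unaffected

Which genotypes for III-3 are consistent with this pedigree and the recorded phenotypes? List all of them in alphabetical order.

III-3 ∈ {NN Zz, Nn Zz}

N/I-1 un ·: NN|Nn
N/I-2 un ·: NN|Nn
N/II-1 un I-1×I-2: NN|Nn
N/II-2 ? ·: NN|Nn|nn
N/III-1 un II-2×II-1: NN|Nn
N/III-2 un II-2×II-1: NN|Nn
N/III-3 un II-2×II-1: NN|Nn
⇒ N over [I-1,I-2,II-1,II-2,III-1,III-2,III-3]: 91 consistent
Z/I-1 un ·: ZZ|Zz
Z/I-2 un ·: ZZ|Zz
Z/II-1 un I-1×I-2: Zz
Z/II-2 aff ·: zz
Z/III-1 aff II-2×II-1: zz
Z/III-2 un II-2×II-1: Zz
Z/III-3 un II-2×II-1: Zz
⇒ Z over [I-1,I-2,II-1,II-2,III-1,III-2,III-3]: 3 consistent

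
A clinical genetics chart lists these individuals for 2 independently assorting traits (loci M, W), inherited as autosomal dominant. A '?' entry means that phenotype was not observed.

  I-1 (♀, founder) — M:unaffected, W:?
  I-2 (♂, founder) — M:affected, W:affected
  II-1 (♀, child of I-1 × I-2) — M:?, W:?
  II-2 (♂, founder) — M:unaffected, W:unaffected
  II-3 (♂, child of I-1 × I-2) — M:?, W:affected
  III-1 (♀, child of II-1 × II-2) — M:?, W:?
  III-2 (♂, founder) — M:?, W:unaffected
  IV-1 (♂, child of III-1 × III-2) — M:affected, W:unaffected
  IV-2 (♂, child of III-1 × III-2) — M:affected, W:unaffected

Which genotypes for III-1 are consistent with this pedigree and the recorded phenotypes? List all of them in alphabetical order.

III-1 ∈ {Mm Ww, Mm ww, mm Ww, mm ww}

M/I-1 un ·: mm
M/I-2 aff ·: Mm|MM
M/II-1 ? I-1×I-2: mm|Mm
M/II-2 un ·: mm
M/II-3 ? I-1×I-2: mm|Mm
M/III-1 ? II-1×II-2: mm|Mm
M/III-2 ? ·: mm|Mm|MM
M/IV-1 aff III-1×III-2: Mm|MM
M/IV-2 aff III-1×III-2: Mm|MM
⇒ M over [I-1,I-2,II-1,II-2,II-3,III-1,III-2,IV-1,IV-2]: 37 consistent
W/I-1 ? ·: ww|Ww|WW
W/I-2 aff ·: Ww|WW
W/II-1 ? I-1×I-2: ww|Ww|WW
W/II-2 un ·: ww
W/II-3 aff I-1×I-2: Ww|WW
W/III-1 ? II-1×II-2: ww|Ww
W/III-2 un ·: ww
W/IV-1 un III-1×III-2: ww
W/IV-2 un III-1×III-2: ww
⇒ W over [I-1,I-2,II-1,II-2,II-3,III-1,III-2,IV-1,IV-2]: 26 consistent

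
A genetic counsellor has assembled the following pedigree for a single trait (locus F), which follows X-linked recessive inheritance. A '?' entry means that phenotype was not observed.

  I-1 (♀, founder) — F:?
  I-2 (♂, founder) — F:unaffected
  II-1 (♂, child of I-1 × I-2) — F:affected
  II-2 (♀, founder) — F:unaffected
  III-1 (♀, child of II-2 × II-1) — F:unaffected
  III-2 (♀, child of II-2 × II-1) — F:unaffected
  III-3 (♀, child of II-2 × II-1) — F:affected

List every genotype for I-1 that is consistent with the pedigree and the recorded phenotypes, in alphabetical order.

I-1 ∈ {X^FX^f, X^fX^f}

F/I-1 ? ·: X^FX^f|X^fX^f
F/I-2 un ·: X^FY
F/II-1 aff I-1×I-2: X^fY
F/II-2 un ·: X^FX^f
F/III-1 un II-2×II-1: X^FX^f
F/III-2 un II-2×II-1: X^FX^f
F/III-3 aff II-2×II-1: X^fX^f
⇒ F over [I-1,I-2,II-1,II-2,III-1,III-2,III-3]: 2 consistent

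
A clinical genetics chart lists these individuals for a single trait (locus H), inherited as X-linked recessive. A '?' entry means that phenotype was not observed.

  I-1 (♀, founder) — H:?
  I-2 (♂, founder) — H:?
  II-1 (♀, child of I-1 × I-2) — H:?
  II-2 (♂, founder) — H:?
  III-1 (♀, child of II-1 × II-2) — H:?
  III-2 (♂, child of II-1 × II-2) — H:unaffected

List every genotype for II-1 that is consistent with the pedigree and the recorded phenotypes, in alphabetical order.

H/I-1 ? ·: X^HX^H|X^HX^h|X^hX^h
H/I-2 ? ·: X^HY|X^hY
H/II-1 ? I-1×I-2: X^HX^H|X^HX^h
H/II-2 ? ·: X^HY|X^hY
H/III-1 ? II-1×II-2: X^HX^H|X^HX^h|X^hX^h
H/III-2 un II-1×II-2: X^HY
⇒ H over [I-1,I-2,II-1,II-2,III-1,III-2]: 20 consistent

II-1 ∈ {X^HX^H, X^HX^h}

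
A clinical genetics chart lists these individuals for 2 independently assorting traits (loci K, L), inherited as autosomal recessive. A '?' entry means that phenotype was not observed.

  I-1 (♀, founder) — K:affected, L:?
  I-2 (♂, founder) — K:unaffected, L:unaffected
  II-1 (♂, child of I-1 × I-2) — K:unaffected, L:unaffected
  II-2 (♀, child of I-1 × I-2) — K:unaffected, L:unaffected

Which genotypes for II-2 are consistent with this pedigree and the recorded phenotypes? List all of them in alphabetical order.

K/I-1 aff ·: kk
K/I-2 un ·: KK|Kk
K/II-1 un I-1×I-2: Kk
K/II-2 un I-1×I-2: Kk
⇒ K over [I-1,I-2,II-1,II-2]: 2 consistent
L/I-1 ? ·: LL|Ll|ll
L/I-2 un ·: LL|Ll
L/II-1 un I-1×I-2: LL|Ll
L/II-2 un I-1×I-2: LL|Ll
⇒ L over [I-1,I-2,II-1,II-2]: 15 consistent

II-2 ∈ {Kk LL, Kk Ll}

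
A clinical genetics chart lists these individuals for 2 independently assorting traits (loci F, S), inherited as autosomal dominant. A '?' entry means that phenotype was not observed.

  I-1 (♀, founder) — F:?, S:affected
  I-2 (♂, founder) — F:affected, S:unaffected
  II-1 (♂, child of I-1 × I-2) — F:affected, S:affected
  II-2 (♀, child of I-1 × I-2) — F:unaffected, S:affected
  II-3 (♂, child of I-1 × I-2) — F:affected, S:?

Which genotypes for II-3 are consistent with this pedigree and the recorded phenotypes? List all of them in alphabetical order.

F/I-1 ? ·: ff|Ff
F/I-2 aff ·: Ff
F/II-1 aff I-1×I-2: Ff|FF
F/II-2 un I-1×I-2: ff
F/II-3 aff I-1×I-2: Ff|FF
⇒ F over [I-1,I-2,II-1,II-2,II-3]: 5 consistent
S/I-1 aff ·: Ss|SS
S/I-2 un ·: ss
S/II-1 aff I-1×I-2: Ss
S/II-2 aff I-1×I-2: Ss
S/II-3 ? I-1×I-2: ss|Ss
⇒ S over [I-1,I-2,II-1,II-2,II-3]: 3 consistent

II-3 ∈ {FF Ss, FF ss, Ff Ss, Ff ss}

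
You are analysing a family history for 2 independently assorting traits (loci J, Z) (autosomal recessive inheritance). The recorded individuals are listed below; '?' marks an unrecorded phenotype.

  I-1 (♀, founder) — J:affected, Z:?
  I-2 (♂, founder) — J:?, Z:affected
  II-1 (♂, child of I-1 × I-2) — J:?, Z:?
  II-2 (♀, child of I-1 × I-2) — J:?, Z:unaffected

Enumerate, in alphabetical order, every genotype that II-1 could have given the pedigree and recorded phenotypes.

J/I-1 aff ·: jj
J/I-2 ? ·: JJ|Jj|jj
J/II-1 ? I-1×I-2: Jj|jj
J/II-2 ? I-1×I-2: Jj|jj
⇒ J over [I-1,I-2,II-1,II-2]: 6 consistent
Z/I-1 ? ·: ZZ|Zz
Z/I-2 aff ·: zz
Z/II-1 ? I-1×I-2: Zz|zz
Z/II-2 un I-1×I-2: Zz
⇒ Z over [I-1,I-2,II-1,II-2]: 3 consistent

II-1 ∈ {Jj Zz, Jj zz, jj Zz, jj zz}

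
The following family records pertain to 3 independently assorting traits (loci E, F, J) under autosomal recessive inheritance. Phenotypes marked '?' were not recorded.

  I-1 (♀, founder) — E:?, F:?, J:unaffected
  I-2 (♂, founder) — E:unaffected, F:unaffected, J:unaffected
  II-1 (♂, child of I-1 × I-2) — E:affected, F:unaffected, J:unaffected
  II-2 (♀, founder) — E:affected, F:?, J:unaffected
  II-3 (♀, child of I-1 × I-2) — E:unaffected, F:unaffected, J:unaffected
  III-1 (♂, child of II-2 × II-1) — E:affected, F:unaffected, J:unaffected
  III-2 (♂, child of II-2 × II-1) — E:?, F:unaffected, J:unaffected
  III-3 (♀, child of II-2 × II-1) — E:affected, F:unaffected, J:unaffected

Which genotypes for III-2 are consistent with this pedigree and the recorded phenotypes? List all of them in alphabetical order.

III-2 ∈ {ee FF JJ, ee FF Jj, ee Ff JJ, ee Ff Jj}

E/I-1 ? ·: Ee|ee
E/I-2 un ·: Ee
E/II-1 aff I-1×I-2: ee
E/II-2 aff ·: ee
E/II-3 un I-1×I-2: EE|Ee
E/III-1 aff II-2×II-1: ee
E/III-2 ? II-2×II-1: ee
E/III-3 aff II-2×II-1: ee
⇒ E over [I-1,I-2,II-1,II-2,II-3,III-1,III-2,III-3]: 3 consistent
F/I-1 ? ·: FF|Ff|ff
F/I-2 un ·: FF|Ff
F/II-1 un I-1×I-2: FF|Ff
F/II-2 ? ·: FF|Ff|ff
F/II-3 un I-1×I-2: FF|Ff
F/III-1 un II-2×II-1: FF|Ff
F/III-2 un II-2×II-1: FF|Ff
F/III-3 un II-2×II-1: FF|Ff
⇒ F over [I-1,I-2,II-1,II-2,II-3,III-1,III-2,III-3]: 206 consistent
J/I-1 un ·: JJ|Jj
J/I-2 un ·: JJ|Jj
J/II-1 un I-1×I-2: JJ|Jj
J/II-2 un ·: JJ|Jj
J/II-3 un I-1×I-2: JJ|Jj
J/III-1 un II-2×II-1: JJ|Jj
J/III-2 un II-2×II-1: JJ|Jj
J/III-3 un II-2×II-1: JJ|Jj
⇒ J over [I-1,I-2,II-1,II-2,II-3,III-1,III-2,III-3]: 159 consistent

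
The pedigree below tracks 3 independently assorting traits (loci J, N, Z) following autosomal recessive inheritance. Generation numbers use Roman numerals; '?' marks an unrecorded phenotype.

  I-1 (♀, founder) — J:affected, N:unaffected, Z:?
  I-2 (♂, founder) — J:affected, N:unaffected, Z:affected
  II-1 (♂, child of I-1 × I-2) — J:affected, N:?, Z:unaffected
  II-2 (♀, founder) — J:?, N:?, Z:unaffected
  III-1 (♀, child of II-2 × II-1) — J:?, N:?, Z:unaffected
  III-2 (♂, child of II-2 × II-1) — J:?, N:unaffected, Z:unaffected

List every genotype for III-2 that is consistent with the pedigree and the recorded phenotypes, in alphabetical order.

III-2 ∈ {Jj NN ZZ, Jj NN Zz, Jj Nn ZZ, Jj Nn Zz, jj NN ZZ, jj NN Zz, jj Nn ZZ, jj Nn Zz}

J/I-1 aff ·: jj
J/I-2 aff ·: jj
J/II-1 aff I-1×I-2: jj
J/II-2 ? ·: JJ|Jj|jj
J/III-1 ? II-2×II-1: Jj|jj
J/III-2 ? II-2×II-1: Jj|jj
⇒ J over [I-1,I-2,II-1,II-2,III-1,III-2]: 6 consistent
N/I-1 un ·: NN|Nn
N/I-2 un ·: NN|Nn
N/II-1 ? I-1×I-2: NN|Nn|nn
N/II-2 ? ·: NN|Nn|nn
N/III-1 ? II-2×II-1: NN|Nn|nn
N/III-2 un II-2×II-1: NN|Nn
⇒ N over [I-1,I-2,II-1,II-2,III-1,III-2]: 63 consistent
Z/I-1 ? ·: ZZ|Zz
Z/I-2 aff ·: zz
Z/II-1 un I-1×I-2: Zz
Z/II-2 un ·: ZZ|Zz
Z/III-1 un II-2×II-1: ZZ|Zz
Z/III-2 un II-2×II-1: ZZ|Zz
⇒ Z over [I-1,I-2,II-1,II-2,III-1,III-2]: 16 consistent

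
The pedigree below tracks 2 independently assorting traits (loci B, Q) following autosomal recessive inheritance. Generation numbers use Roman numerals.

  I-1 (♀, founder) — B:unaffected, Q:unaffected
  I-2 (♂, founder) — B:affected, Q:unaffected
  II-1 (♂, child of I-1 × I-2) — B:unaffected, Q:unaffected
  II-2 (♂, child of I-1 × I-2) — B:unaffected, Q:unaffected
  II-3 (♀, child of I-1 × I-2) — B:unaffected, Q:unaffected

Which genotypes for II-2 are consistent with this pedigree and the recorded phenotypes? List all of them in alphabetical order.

B/I-1 un ·: BB|Bb
B/I-2 aff ·: bb
B/II-1 un I-1×I-2: Bb
B/II-2 un I-1×I-2: Bb
B/II-3 un I-1×I-2: Bb
⇒ B over [I-1,I-2,II-1,II-2,II-3]: 2 consistent
Q/I-1 un ·: QQ|Qq
Q/I-2 un ·: QQ|Qq
Q/II-1 un I-1×I-2: QQ|Qq
Q/II-2 un I-1×I-2: QQ|Qq
Q/II-3 un I-1×I-2: QQ|Qq
⇒ Q over [I-1,I-2,II-1,II-2,II-3]: 25 consistent

II-2 ∈ {Bb QQ, Bb Qq}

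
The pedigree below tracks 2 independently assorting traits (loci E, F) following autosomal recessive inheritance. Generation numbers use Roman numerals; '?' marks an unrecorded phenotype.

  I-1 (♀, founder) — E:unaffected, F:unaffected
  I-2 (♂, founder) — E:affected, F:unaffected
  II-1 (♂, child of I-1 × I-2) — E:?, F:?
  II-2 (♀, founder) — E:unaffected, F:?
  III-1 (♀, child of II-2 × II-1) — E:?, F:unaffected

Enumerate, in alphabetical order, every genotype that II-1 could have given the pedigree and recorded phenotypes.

E/I-1 un ·: EE|Ee
E/I-2 aff ·: ee
E/II-1 ? I-1×I-2: Ee|ee
E/II-2 un ·: EE|Ee
E/III-1 ? II-2×II-1: EE|Ee|ee
⇒ E over [I-1,I-2,II-1,II-2,III-1]: 13 consistent
F/I-1 un ·: FF|Ff
F/I-2 un ·: FF|Ff
F/II-1 ? I-1×I-2: FF|Ff|ff
F/II-2 ? ·: FF|Ff|ff
F/III-1 un II-2×II-1: FF|Ff
⇒ F over [I-1,I-2,II-1,II-2,III-1]: 33 consistent

II-1 ∈ {Ee FF, Ee Ff, Ee ff, ee FF, ee Ff, ee ff}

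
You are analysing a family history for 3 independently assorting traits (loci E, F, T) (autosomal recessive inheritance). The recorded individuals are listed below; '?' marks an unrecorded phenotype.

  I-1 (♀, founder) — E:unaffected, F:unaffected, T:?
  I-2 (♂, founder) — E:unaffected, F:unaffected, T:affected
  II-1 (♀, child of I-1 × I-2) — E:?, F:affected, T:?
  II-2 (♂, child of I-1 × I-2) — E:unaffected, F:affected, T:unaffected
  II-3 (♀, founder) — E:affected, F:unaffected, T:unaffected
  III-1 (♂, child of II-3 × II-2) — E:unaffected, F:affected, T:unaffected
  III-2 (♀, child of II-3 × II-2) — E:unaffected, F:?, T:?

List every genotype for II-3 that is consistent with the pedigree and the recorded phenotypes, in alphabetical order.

E/I-1 un ·: EE|Ee
E/I-2 un ·: EE|Ee
E/II-1 ? I-1×I-2: EE|Ee|ee
E/II-2 un I-1×I-2: EE|Ee
E/II-3 aff ·: ee
E/III-1 un II-3×II-2: Ee
E/III-2 un II-3×II-2: Ee
⇒ E over [I-1,I-2,II-1,II-2,II-3,III-1,III-2]: 15 consistent
F/I-1 un ·: Ff
F/I-2 un ·: Ff
F/II-1 aff I-1×I-2: ff
F/II-2 aff I-1×I-2: ff
F/II-3 un ·: Ff
F/III-1 aff II-3×II-2: ff
F/III-2 ? II-3×II-2: Ff|ff
⇒ F over [I-1,I-2,II-1,II-2,II-3,III-1,III-2]: 2 consistent
T/I-1 ? ·: TT|Tt
T/I-2 aff ·: tt
T/II-1 ? I-1×I-2: Tt|tt
T/II-2 un I-1×I-2: Tt
T/II-3 un ·: TT|Tt
T/III-1 un II-3×II-2: TT|Tt
T/III-2 ? II-3×II-2: TT|Tt|tt
⇒ T over [I-1,I-2,II-1,II-2,II-3,III-1,III-2]: 30 consistent

II-3 ∈ {ee Ff TT, ee Ff Tt}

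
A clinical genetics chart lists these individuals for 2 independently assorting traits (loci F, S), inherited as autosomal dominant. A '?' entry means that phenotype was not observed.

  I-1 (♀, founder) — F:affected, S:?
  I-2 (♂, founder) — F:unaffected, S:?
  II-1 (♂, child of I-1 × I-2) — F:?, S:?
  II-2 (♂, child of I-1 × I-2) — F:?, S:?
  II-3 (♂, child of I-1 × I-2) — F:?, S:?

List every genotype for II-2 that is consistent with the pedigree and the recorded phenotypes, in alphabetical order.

F/I-1 aff ·: Ff|FF
F/I-2 un ·: ff
F/II-1 ? I-1×I-2: ff|Ff
F/II-2 ? I-1×I-2: ff|Ff
F/II-3 ? I-1×I-2: ff|Ff
⇒ F over [I-1,I-2,II-1,II-2,II-3]: 9 consistent
S/I-1 ? ·: ss|Ss|SS
S/I-2 ? ·: ss|Ss|SS
S/II-1 ? I-1×I-2: ss|Ss|SS
S/II-2 ? I-1×I-2: ss|Ss|SS
S/II-3 ? I-1×I-2: ss|Ss|SS
⇒ S over [I-1,I-2,II-1,II-2,II-3]: 63 consistent

II-2 ∈ {Ff SS, Ff Ss, Ff ss, ff SS, ff Ss, ff ss}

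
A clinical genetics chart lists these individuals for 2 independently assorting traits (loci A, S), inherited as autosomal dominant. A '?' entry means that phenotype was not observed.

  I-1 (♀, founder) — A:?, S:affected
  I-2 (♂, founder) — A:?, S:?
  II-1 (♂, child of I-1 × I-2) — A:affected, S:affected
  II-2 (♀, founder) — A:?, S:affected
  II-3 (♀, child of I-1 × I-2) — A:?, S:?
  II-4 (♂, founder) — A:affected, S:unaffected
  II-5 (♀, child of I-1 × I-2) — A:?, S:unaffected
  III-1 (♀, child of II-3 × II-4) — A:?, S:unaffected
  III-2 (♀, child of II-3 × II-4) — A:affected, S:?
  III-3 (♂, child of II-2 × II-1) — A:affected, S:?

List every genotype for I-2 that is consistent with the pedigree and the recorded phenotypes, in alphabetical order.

I-2 ∈ {AA Ss, AA ss, Aa Ss, Aa ss, aa Ss, aa ss}

A/I-1 ? ·: aa|Aa|AA
A/I-2 ? ·: aa|Aa|AA
A/II-1 aff I-1×I-2: Aa|AA
A/II-2 ? ·: aa|Aa|AA
A/II-3 ? I-1×I-2: aa|Aa|AA
A/II-4 aff ·: Aa|AA
A/II-5 ? I-1×I-2: aa|Aa|AA
A/III-1 ? II-3×II-4: aa|Aa|AA
A/III-2 aff II-3×II-4: Aa|AA
A/III-3 aff II-2×II-1: Aa|AA
⇒ A over [I-1,I-2,II-1,II-2,II-3,II-4,II-5,III-1,III-2,III-3]: 1406 consistent
S/I-1 aff ·: Ss
S/I-2 ? ·: ss|Ss
S/II-1 aff I-1×I-2: Ss|SS
S/II-2 aff ·: Ss|SS
S/II-3 ? I-1×I-2: ss|Ss
S/II-4 un ·: ss
S/II-5 un I-1×I-2: ss
S/III-1 un II-3×II-4: ss
S/III-2 ? II-3×II-4: ss|Ss
S/III-3 ? II-2×II-1: ss|Ss|SS
⇒ S over [I-1,I-2,II-1,II-2,II-3,II-4,II-5,III-1,III-2,III-3]: 39 consistent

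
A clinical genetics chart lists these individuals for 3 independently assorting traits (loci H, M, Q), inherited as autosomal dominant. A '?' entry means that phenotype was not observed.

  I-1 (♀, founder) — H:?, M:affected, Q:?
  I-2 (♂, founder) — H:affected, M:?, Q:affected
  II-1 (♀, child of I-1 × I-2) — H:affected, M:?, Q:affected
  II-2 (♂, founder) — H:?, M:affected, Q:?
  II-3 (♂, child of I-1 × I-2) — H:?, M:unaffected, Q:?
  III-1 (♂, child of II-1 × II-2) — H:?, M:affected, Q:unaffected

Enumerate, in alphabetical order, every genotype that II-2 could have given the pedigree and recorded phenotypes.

II-2 ∈ {HH MM Qq, HH MM qq, HH Mm Qq, HH Mm qq, Hh MM Qq, Hh MM qq, Hh Mm Qq, Hh Mm qq, hh MM Qq, hh MM qq, hh Mm Qq, hh Mm qq}

H/I-1 ? ·: hh|Hh|HH
H/I-2 aff ·: Hh|HH
H/II-1 aff I-1×I-2: Hh|HH
H/II-2 ? ·: hh|Hh|HH
H/II-3 ? I-1×I-2: hh|Hh|HH
H/III-1 ? II-1×II-2: hh|Hh|HH
⇒ H over [I-1,I-2,II-1,II-2,II-3,III-1]: 102 consistent
M/I-1 aff ·: Mm
M/I-2 ? ·: mm|Mm
M/II-1 ? I-1×I-2: mm|Mm|MM
M/II-2 aff ·: Mm|MM
M/II-3 un I-1×I-2: mm
M/III-1 aff II-1×II-2: Mm|MM
⇒ M over [I-1,I-2,II-1,II-2,II-3,III-1]: 15 consistent
Q/I-1 ? ·: qq|Qq|QQ
Q/I-2 aff ·: Qq|QQ
Q/II-1 aff I-1×I-2: Qq
Q/II-2 ? ·: qq|Qq
Q/II-3 ? I-1×I-2: qq|Qq|QQ
Q/III-1 un II-1×II-2: qq
⇒ Q over [I-1,I-2,II-1,II-2,II-3,III-1]: 20 consistent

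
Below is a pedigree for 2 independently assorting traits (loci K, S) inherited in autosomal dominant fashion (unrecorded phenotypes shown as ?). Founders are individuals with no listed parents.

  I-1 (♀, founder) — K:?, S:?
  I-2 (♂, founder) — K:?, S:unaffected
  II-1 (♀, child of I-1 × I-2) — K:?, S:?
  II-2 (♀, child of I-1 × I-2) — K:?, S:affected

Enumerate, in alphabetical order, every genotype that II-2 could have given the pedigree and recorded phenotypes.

II-2 ∈ {KK Ss, Kk Ss, kk Ss}

K/I-1 ? ·: kk|Kk|KK
K/I-2 ? ·: kk|Kk|KK
K/II-1 ? I-1×I-2: kk|Kk|KK
K/II-2 ? I-1×I-2: kk|Kk|KK
⇒ K over [I-1,I-2,II-1,II-2]: 29 consistent
S/I-1 ? ·: Ss|SS
S/I-2 un ·: ss
S/II-1 ? I-1×I-2: ss|Ss
S/II-2 aff I-1×I-2: Ss
⇒ S over [I-1,I-2,II-1,II-2]: 3 consistent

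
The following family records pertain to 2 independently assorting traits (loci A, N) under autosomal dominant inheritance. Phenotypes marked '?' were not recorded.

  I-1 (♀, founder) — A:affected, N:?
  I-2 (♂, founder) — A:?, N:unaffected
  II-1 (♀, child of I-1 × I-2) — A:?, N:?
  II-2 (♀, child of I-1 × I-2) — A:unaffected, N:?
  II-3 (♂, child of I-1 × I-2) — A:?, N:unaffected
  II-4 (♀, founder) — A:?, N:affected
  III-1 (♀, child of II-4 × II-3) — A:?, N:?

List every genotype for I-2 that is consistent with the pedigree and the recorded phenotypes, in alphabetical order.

A/I-1 aff ·: Aa
A/I-2 ? ·: aa|Aa
A/II-1 ? I-1×I-2: aa|Aa|AA
A/II-2 un I-1×I-2: aa
A/II-3 ? I-1×I-2: aa|Aa|AA
A/II-4 ? ·: aa|Aa|AA
A/III-1 ? II-4×II-3: aa|Aa|AA
⇒ A over [I-1,I-2,II-1,II-2,II-3,II-4,III-1]: 67 consistent
N/I-1 ? ·: nn|Nn
N/I-2 un ·: nn
N/II-1 ? I-1×I-2: nn|Nn
N/II-2 ? I-1×I-2: nn|Nn
N/II-3 un I-1×I-2: nn
N/II-4 aff ·: Nn|NN
N/III-1 ? II-4×II-3: nn|Nn
⇒ N over [I-1,I-2,II-1,II-2,II-3,II-4,III-1]: 15 consistent

I-2 ∈ {Aa nn, aa nn}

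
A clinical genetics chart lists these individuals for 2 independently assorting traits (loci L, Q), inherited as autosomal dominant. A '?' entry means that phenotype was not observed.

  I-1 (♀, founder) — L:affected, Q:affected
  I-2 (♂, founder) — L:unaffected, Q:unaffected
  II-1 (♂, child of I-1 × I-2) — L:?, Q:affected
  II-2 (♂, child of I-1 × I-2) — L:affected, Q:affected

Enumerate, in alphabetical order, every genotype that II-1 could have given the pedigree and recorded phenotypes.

II-1 ∈ {Ll Qq, ll Qq}

L/I-1 aff ·: Ll|LL
L/I-2 un ·: ll
L/II-1 ? I-1×I-2: ll|Ll
L/II-2 aff I-1×I-2: Ll
⇒ L over [I-1,I-2,II-1,II-2]: 3 consistent
Q/I-1 aff ·: Qq|QQ
Q/I-2 un ·: qq
Q/II-1 aff I-1×I-2: Qq
Q/II-2 aff I-1×I-2: Qq
⇒ Q over [I-1,I-2,II-1,II-2]: 2 consistent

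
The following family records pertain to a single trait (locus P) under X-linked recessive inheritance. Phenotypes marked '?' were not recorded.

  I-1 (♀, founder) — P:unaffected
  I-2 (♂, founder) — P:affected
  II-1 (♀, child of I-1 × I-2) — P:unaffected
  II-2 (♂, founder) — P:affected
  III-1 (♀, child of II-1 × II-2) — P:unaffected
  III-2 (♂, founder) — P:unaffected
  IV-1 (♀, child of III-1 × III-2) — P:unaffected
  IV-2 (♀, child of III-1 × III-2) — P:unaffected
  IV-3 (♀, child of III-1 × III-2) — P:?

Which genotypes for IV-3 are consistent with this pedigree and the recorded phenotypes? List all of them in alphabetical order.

P/I-1 un ·: X^PX^P|X^PX^p
P/I-2 aff ·: X^pY
P/II-1 un I-1×I-2: X^PX^p
P/II-2 aff ·: X^pY
P/III-1 un II-1×II-2: X^PX^p
P/III-2 un ·: X^PY
P/IV-1 un III-1×III-2: X^PX^P|X^PX^p
P/IV-2 un III-1×III-2: X^PX^P|X^PX^p
P/IV-3 ? III-1×III-2: X^PX^P|X^PX^p
⇒ P over [I-1,I-2,II-1,II-2,III-1,III-2,IV-1,IV-2,IV-3]: 16 consistent

IV-3 ∈ {X^PX^P, X^PX^p}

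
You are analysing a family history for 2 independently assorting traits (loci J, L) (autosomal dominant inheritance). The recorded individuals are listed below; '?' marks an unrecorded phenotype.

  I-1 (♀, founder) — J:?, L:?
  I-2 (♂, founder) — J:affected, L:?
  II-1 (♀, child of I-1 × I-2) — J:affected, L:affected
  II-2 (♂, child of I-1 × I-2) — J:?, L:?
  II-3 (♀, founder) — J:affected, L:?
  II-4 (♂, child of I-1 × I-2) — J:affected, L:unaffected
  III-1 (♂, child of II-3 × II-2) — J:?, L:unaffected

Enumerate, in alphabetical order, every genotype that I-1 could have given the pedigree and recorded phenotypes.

I-1 ∈ {JJ Ll, JJ ll, Jj Ll, Jj ll, jj Ll, jj ll}

J/I-1 ? ·: jj|Jj|JJ
J/I-2 aff ·: Jj|JJ
J/II-1 aff I-1×I-2: Jj|JJ
J/II-2 ? I-1×I-2: jj|Jj|JJ
J/II-3 aff ·: Jj|JJ
J/II-4 aff I-1×I-2: Jj|JJ
J/III-1 ? II-3×II-2: jj|Jj|JJ
⇒ J over [I-1,I-2,II-1,II-2,II-3,II-4,III-1]: 124 consistent
L/I-1 ? ·: ll|Ll
L/I-2 ? ·: ll|Ll
L/II-1 aff I-1×I-2: Ll|LL
L/II-2 ? I-1×I-2: ll|Ll
L/II-3 ? ·: ll|Ll
L/II-4 un I-1×I-2: ll
L/III-1 un II-3×II-2: ll
⇒ L over [I-1,I-2,II-1,II-2,II-3,II-4,III-1]: 16 consistent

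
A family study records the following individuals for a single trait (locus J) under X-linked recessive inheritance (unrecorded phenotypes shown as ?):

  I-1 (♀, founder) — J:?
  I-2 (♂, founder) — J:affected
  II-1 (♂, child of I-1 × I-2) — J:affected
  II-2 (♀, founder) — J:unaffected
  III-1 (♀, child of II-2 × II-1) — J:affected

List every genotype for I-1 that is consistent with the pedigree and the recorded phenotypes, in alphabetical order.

I-1 ∈ {X^JX^j, X^jX^j}

J/I-1 ? ·: X^JX^j|X^jX^j
J/I-2 aff ·: X^jY
J/II-1 aff I-1×I-2: X^jY
J/II-2 un ·: X^JX^j
J/III-1 aff II-2×II-1: X^jX^j
⇒ J over [I-1,I-2,II-1,II-2,III-1]: 2 consistent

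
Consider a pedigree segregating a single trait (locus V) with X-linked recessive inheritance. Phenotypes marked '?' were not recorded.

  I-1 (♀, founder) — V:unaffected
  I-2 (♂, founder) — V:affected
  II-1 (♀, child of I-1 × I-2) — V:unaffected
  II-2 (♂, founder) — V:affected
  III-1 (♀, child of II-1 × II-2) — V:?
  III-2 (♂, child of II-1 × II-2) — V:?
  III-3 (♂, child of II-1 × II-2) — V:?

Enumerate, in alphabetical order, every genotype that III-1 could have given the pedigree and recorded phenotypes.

III-1 ∈ {X^VX^v, X^vX^v}

V/I-1 un ·: X^VX^V|X^VX^v
V/I-2 aff ·: X^vY
V/II-1 un I-1×I-2: X^VX^v
V/II-2 aff ·: X^vY
V/III-1 ? II-1×II-2: X^VX^v|X^vX^v
V/III-2 ? II-1×II-2: X^VY|X^vY
V/III-3 ? II-1×II-2: X^VY|X^vY
⇒ V over [I-1,I-2,II-1,II-2,III-1,III-2,III-3]: 16 consistent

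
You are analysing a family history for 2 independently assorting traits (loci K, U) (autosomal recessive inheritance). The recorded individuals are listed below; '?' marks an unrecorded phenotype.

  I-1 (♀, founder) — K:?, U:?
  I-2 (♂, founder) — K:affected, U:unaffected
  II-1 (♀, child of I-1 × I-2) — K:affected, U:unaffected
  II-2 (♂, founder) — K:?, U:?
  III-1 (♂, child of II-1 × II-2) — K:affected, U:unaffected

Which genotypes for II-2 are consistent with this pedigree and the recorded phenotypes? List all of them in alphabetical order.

K/I-1 ? ·: Kk|kk
K/I-2 aff ·: kk
K/II-1 aff I-1×I-2: kk
K/II-2 ? ·: Kk|kk
K/III-1 aff II-1×II-2: kk
⇒ K over [I-1,I-2,II-1,II-2,III-1]: 4 consistent
U/I-1 ? ·: UU|Uu|uu
U/I-2 un ·: UU|Uu
U/II-1 un I-1×I-2: UU|Uu
U/II-2 ? ·: UU|Uu|uu
U/III-1 un II-1×II-2: UU|Uu
⇒ U over [I-1,I-2,II-1,II-2,III-1]: 41 consistent

II-2 ∈ {Kk UU, Kk Uu, Kk uu, kk UU, kk Uu, kk uu}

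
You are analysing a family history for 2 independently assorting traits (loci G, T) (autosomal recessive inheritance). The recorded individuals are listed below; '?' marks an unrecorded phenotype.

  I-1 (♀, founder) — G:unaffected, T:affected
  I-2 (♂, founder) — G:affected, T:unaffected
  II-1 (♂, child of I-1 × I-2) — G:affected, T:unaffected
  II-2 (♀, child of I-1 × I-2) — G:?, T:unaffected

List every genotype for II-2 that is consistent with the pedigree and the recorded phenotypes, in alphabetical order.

II-2 ∈ {Gg Tt, gg Tt}

G/I-1 un ·: Gg
G/I-2 aff ·: gg
G/II-1 aff I-1×I-2: gg
G/II-2 ? I-1×I-2: Gg|gg
⇒ G over [I-1,I-2,II-1,II-2]: 2 consistent
T/I-1 aff ·: tt
T/I-2 un ·: TT|Tt
T/II-1 un I-1×I-2: Tt
T/II-2 un I-1×I-2: Tt
⇒ T over [I-1,I-2,II-1,II-2]: 2 consistent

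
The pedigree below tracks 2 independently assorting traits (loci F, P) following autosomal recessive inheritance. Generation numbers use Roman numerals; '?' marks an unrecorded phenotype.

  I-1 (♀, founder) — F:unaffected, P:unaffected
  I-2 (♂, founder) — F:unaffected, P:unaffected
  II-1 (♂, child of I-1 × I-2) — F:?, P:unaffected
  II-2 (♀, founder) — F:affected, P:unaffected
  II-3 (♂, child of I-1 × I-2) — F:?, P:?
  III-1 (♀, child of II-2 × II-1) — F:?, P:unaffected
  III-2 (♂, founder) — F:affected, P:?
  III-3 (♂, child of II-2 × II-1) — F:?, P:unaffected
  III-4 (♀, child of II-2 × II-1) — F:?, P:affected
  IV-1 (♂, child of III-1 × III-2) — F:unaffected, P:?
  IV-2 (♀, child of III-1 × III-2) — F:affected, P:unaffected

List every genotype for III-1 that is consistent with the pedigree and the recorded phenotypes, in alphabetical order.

III-1 ∈ {Ff PP, Ff Pp}

F/I-1 un ·: FF|Ff
F/I-2 un ·: FF|Ff
F/II-1 ? I-1×I-2: FF|Ff
F/II-2 aff ·: ff
F/II-3 ? I-1×I-2: FF|Ff|ff
F/III-1 ? II-2×II-1: Ff
F/III-2 aff ·: ff
F/III-3 ? II-2×II-1: Ff|ff
F/III-4 ? II-2×II-1: Ff|ff
F/IV-1 un III-1×III-2: Ff
F/IV-2 aff III-1×III-2: ff
⇒ F over [I-1,I-2,II-1,II-2,II-3,III-1,III-2,III-3,III-4,IV-1,IV-2]: 36 consistent
P/I-1 un ·: PP|Pp
P/I-2 un ·: PP|Pp
P/II-1 un I-1×I-2: Pp
P/II-2 un ·: Pp
P/II-3 ? I-1×I-2: PP|Pp|pp
P/III-1 un II-2×II-1: PP|Pp
P/III-2 ? ·: PP|Pp|pp
P/III-3 un II-2×II-1: PP|Pp
P/III-4 aff II-2×II-1: pp
P/IV-1 ? III-1×III-2: PP|Pp|pp
P/IV-2 un III-1×III-2: PP|Pp
⇒ P over [I-1,I-2,II-1,II-2,II-3,III-1,III-2,III-3,III-4,IV-1,IV-2]: 252 consistent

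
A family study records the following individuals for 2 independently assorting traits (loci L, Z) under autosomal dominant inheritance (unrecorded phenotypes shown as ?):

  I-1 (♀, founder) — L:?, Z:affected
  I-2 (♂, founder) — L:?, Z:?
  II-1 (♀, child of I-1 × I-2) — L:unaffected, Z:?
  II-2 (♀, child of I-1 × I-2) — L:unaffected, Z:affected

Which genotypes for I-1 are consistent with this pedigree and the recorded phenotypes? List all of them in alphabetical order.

I-1 ∈ {Ll ZZ, Ll Zz, ll ZZ, ll Zz}

L/I-1 ? ·: ll|Ll
L/I-2 ? ·: ll|Ll
L/II-1 un I-1×I-2: ll
L/II-2 un I-1×I-2: ll
⇒ L over [I-1,I-2,II-1,II-2]: 4 consistent
Z/I-1 aff ·: Zz|ZZ
Z/I-2 ? ·: zz|Zz|ZZ
Z/II-1 ? I-1×I-2: zz|Zz|ZZ
Z/II-2 aff I-1×I-2: Zz|ZZ
⇒ Z over [I-1,I-2,II-1,II-2]: 18 consistent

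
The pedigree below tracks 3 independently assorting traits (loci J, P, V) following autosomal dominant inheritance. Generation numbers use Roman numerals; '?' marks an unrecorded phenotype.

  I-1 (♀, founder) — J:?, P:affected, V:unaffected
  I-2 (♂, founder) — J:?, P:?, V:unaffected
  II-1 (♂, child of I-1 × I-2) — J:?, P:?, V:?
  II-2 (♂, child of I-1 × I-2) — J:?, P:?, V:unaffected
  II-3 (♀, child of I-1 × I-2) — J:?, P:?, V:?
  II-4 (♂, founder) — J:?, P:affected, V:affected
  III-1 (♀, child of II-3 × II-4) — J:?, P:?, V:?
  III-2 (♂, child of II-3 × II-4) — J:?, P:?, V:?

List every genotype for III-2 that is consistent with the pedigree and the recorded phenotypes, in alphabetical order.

J/I-1 ? ·: jj|Jj|JJ
J/I-2 ? ·: jj|Jj|JJ
J/II-1 ? I-1×I-2: jj|Jj|JJ
J/II-2 ? I-1×I-2: jj|Jj|JJ
J/II-3 ? I-1×I-2: jj|Jj|JJ
J/II-4 ? ·: jj|Jj|JJ
J/III-1 ? II-3×II-4: jj|Jj|JJ
J/III-2 ? II-3×II-4: jj|Jj|JJ
⇒ J over [I-1,I-2,II-1,II-2,II-3,II-4,III-1,III-2]: 675 consistent
P/I-1 aff ·: Pp|PP
P/I-2 ? ·: pp|Pp|PP
P/II-1 ? I-1×I-2: pp|Pp|PP
P/II-2 ? I-1×I-2: pp|Pp|PP
P/II-3 ? I-1×I-2: pp|Pp|PP
P/II-4 aff ·: Pp|PP
P/III-1 ? II-3×II-4: pp|Pp|PP
P/III-2 ? II-3×II-4: pp|Pp|PP
⇒ P over [I-1,I-2,II-1,II-2,II-3,II-4,III-1,III-2]: 441 consistent
V/I-1 un ·: vv
V/I-2 un ·: vv
V/II-1 ? I-1×I-2: vv
V/II-2 un I-1×I-2: vv
V/II-3 ? I-1×I-2: vv
V/II-4 aff ·: Vv|VV
V/III-1 ? II-3×II-4: vv|Vv
V/III-2 ? II-3×II-4: vv|Vv
⇒ V over [I-1,I-2,II-1,II-2,II-3,II-4,III-1,III-2]: 5 consistent

III-2 ∈ {JJ PP Vv, JJ PP vv, JJ Pp Vv, JJ Pp vv, JJ pp Vv, JJ pp vv, Jj PP Vv, Jj PP vv, Jj Pp Vv, Jj Pp vv, Jj pp Vv, Jj pp vv, jj PP Vv, jj PP vv, jj Pp Vv, jj Pp vv, jj pp Vv, jj pp vv}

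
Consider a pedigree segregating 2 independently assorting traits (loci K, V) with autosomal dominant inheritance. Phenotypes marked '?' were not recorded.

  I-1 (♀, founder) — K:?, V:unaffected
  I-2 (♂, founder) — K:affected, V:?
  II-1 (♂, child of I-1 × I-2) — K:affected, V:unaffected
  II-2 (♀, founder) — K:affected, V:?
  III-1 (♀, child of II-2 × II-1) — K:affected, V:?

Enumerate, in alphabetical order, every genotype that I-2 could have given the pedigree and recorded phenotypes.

K/I-1 ? ·: kk|Kk|KK
K/I-2 aff ·: Kk|KK
K/II-1 aff I-1×I-2: Kk|KK
K/II-2 aff ·: Kk|KK
K/III-1 aff II-2×II-1: Kk|KK
⇒ K over [I-1,I-2,II-1,II-2,III-1]: 32 consistent
V/I-1 un ·: vv
V/I-2 ? ·: vv|Vv
V/II-1 un I-1×I-2: vv
V/II-2 ? ·: vv|Vv|VV
V/III-1 ? II-2×II-1: vv|Vv
⇒ V over [I-1,I-2,II-1,II-2,III-1]: 8 consistent

I-2 ∈ {KK Vv, KK vv, Kk Vv, Kk vv}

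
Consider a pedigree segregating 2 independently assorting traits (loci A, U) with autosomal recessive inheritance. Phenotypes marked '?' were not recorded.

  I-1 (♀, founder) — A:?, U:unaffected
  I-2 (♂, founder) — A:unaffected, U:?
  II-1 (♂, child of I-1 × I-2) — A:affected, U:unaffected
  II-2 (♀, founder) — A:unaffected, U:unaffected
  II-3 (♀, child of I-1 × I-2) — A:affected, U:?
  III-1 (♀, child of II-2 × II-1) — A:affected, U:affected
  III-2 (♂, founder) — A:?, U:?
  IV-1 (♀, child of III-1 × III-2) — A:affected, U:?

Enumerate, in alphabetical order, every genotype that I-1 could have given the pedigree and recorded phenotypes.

I-1 ∈ {Aa UU, Aa Uu, aa UU, aa Uu}

A/I-1 ? ·: Aa|aa
A/I-2 un ·: Aa
A/II-1 aff I-1×I-2: aa
A/II-2 un ·: Aa
A/II-3 aff I-1×I-2: aa
A/III-1 aff II-2×II-1: aa
A/III-2 ? ·: Aa|aa
A/IV-1 aff III-1×III-2: aa
⇒ A over [I-1,I-2,II-1,II-2,II-3,III-1,III-2,IV-1]: 4 consistent
U/I-1 un ·: UU|Uu
U/I-2 ? ·: UU|Uu|uu
U/II-1 un I-1×I-2: Uu
U/II-2 un ·: Uu
U/II-3 ? I-1×I-2: UU|Uu|uu
U/III-1 aff II-2×II-1: uu
U/III-2 ? ·: UU|Uu|uu
U/IV-1 ? III-1×III-2: Uu|uu
⇒ U over [I-1,I-2,II-1,II-2,II-3,III-1,III-2,IV-1]: 40 consistent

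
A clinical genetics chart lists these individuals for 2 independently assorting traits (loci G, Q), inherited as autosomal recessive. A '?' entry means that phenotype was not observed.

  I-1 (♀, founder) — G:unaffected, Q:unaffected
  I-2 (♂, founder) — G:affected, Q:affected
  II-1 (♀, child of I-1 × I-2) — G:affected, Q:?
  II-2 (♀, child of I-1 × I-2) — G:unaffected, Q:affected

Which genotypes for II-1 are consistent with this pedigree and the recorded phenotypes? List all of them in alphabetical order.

II-1 ∈ {gg Qq, gg qq}

G/I-1 un ·: Gg
G/I-2 aff ·: gg
G/II-1 aff I-1×I-2: gg
G/II-2 un I-1×I-2: Gg
⇒ G over [I-1,I-2,II-1,II-2]: 1 consistent
Q/I-1 un ·: Qq
Q/I-2 aff ·: qq
Q/II-1 ? I-1×I-2: Qq|qq
Q/II-2 aff I-1×I-2: qq
⇒ Q over [I-1,I-2,II-1,II-2]: 2 consistent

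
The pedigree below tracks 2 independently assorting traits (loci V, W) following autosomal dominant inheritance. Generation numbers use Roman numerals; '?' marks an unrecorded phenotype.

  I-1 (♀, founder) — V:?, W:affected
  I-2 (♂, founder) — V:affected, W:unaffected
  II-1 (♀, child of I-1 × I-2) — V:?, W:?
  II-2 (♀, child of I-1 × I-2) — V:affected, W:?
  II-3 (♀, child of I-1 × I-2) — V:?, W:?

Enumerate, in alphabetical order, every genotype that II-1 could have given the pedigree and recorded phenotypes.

V/I-1 ? ·: vv|Vv|VV
V/I-2 aff ·: Vv|VV
V/II-1 ? I-1×I-2: vv|Vv|VV
V/II-2 aff I-1×I-2: Vv|VV
V/II-3 ? I-1×I-2: vv|Vv|VV
⇒ V over [I-1,I-2,II-1,II-2,II-3]: 40 consistent
W/I-1 aff ·: Ww|WW
W/I-2 un ·: ww
W/II-1 ? I-1×I-2: ww|Ww
W/II-2 ? I-1×I-2: ww|Ww
W/II-3 ? I-1×I-2: ww|Ww
⇒ W over [I-1,I-2,II-1,II-2,II-3]: 9 consistent

II-1 ∈ {VV Ww, VV ww, Vv Ww, Vv ww, vv Ww, vv ww}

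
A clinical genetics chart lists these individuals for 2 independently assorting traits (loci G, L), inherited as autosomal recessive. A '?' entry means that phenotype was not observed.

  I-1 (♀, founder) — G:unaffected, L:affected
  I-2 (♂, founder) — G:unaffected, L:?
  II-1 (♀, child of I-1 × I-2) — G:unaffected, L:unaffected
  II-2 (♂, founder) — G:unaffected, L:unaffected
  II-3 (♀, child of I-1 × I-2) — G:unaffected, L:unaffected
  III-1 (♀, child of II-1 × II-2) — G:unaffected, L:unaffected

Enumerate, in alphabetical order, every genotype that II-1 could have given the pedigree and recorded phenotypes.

II-1 ∈ {GG Ll, Gg Ll}

G/I-1 un ·: GG|Gg
G/I-2 un ·: GG|Gg
G/II-1 un I-1×I-2: GG|Gg
G/II-2 un ·: GG|Gg
G/II-3 un I-1×I-2: GG|Gg
G/III-1 un II-1×II-2: GG|Gg
⇒ G over [I-1,I-2,II-1,II-2,II-3,III-1]: 45 consistent
L/I-1 aff ·: ll
L/I-2 ? ·: LL|Ll
L/II-1 un I-1×I-2: Ll
L/II-2 un ·: LL|Ll
L/II-3 un I-1×I-2: Ll
L/III-1 un II-1×II-2: LL|Ll
⇒ L over [I-1,I-2,II-1,II-2,II-3,III-1]: 8 consistent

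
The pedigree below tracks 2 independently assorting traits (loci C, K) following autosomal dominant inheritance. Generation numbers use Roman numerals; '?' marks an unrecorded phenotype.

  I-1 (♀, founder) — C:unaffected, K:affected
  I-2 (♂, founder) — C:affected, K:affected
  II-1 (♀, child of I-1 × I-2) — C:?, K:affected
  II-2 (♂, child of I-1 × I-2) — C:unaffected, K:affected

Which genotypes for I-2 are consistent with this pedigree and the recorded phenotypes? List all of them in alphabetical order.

I-2 ∈ {Cc KK, Cc Kk}

C/I-1 un ·: cc
C/I-2 aff ·: Cc
C/II-1 ? I-1×I-2: cc|Cc
C/II-2 un I-1×I-2: cc
⇒ C over [I-1,I-2,II-1,II-2]: 2 consistent
K/I-1 aff ·: Kk|KK
K/I-2 aff ·: Kk|KK
K/II-1 aff I-1×I-2: Kk|KK
K/II-2 aff I-1×I-2: Kk|KK
⇒ K over [I-1,I-2,II-1,II-2]: 13 consistent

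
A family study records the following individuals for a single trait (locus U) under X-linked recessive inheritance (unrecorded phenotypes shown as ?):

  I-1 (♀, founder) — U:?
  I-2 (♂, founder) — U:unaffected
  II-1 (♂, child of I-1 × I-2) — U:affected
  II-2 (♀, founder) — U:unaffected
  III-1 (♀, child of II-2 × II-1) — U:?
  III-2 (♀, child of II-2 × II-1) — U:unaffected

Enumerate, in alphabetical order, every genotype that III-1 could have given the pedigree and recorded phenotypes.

U/I-1 ? ·: X^UX^u|X^uX^u
U/I-2 un ·: X^UY
U/II-1 aff I-1×I-2: X^uY
U/II-2 un ·: X^UX^U|X^UX^u
U/III-1 ? II-2×II-1: X^UX^u|X^uX^u
U/III-2 un II-2×II-1: X^UX^u
⇒ U over [I-1,I-2,II-1,II-2,III-1,III-2]: 6 consistent

III-1 ∈ {X^UX^u, X^uX^u}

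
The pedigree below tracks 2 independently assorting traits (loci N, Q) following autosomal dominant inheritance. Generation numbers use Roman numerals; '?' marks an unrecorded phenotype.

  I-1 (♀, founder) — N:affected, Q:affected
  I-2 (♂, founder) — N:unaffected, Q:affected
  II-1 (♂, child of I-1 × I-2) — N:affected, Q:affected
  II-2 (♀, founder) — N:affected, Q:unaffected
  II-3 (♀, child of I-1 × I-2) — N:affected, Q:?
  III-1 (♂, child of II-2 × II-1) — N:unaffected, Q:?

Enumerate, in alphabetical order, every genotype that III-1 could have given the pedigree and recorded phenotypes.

N/I-1 aff ·: Nn|NN
N/I-2 un ·: nn
N/II-1 aff I-1×I-2: Nn
N/II-2 aff ·: Nn
N/II-3 aff I-1×I-2: Nn
N/III-1 un II-2×II-1: nn
⇒ N over [I-1,I-2,II-1,II-2,II-3,III-1]: 2 consistent
Q/I-1 aff ·: Qq|QQ
Q/I-2 aff ·: Qq|QQ
Q/II-1 aff I-1×I-2: Qq|QQ
Q/II-2 un ·: qq
Q/II-3 ? I-1×I-2: qq|Qq|QQ
Q/III-1 ? II-2×II-1: qq|Qq
⇒ Q over [I-1,I-2,II-1,II-2,II-3,III-1]: 22 consistent

III-1 ∈ {nn Qq, nn qq}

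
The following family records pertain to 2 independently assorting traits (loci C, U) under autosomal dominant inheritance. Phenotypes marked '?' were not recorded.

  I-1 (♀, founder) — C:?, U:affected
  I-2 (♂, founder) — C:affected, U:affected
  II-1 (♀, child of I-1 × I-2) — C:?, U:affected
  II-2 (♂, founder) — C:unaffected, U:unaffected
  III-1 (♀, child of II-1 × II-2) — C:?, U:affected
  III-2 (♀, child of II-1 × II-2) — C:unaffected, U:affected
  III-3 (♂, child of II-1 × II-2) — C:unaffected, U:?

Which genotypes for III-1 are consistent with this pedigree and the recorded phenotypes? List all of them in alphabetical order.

C/I-1 ? ·: cc|Cc|CC
C/I-2 aff ·: Cc|CC
C/II-1 ? I-1×I-2: cc|Cc
C/II-2 un ·: cc
C/III-1 ? II-1×II-2: cc|Cc
C/III-2 un II-1×II-2: cc
C/III-3 un II-1×II-2: cc
⇒ C over [I-1,I-2,II-1,II-2,III-1,III-2,III-3]: 12 consistent
U/I-1 aff ·: Uu|UU
U/I-2 aff ·: Uu|UU
U/II-1 aff I-1×I-2: Uu|UU
U/II-2 un ·: uu
U/III-1 aff II-1×II-2: Uu
U/III-2 aff II-1×II-2: Uu
U/III-3 ? II-1×II-2: uu|Uu
⇒ U over [I-1,I-2,II-1,II-2,III-1,III-2,III-3]: 10 consistent

III-1 ∈ {Cc Uu, cc Uu}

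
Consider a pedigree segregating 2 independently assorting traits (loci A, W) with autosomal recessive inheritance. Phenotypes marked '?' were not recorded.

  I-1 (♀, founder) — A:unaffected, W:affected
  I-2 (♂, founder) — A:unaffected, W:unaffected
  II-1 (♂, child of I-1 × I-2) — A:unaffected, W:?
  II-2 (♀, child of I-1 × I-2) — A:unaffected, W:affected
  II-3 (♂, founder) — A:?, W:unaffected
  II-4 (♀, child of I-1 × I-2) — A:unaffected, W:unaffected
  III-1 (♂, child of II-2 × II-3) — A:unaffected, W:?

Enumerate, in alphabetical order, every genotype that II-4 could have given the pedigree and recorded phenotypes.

II-4 ∈ {AA Ww, Aa Ww}

A/I-1 un ·: AA|Aa
A/I-2 un ·: AA|Aa
A/II-1 un I-1×I-2: AA|Aa
A/II-2 un I-1×I-2: AA|Aa
A/II-3 ? ·: AA|Aa|aa
A/II-4 un I-1×I-2: AA|Aa
A/III-1 un II-2×II-3: AA|Aa
⇒ A over [I-1,I-2,II-1,II-2,II-3,II-4,III-1]: 112 consistent
W/I-1 aff ·: ww
W/I-2 un ·: Ww
W/II-1 ? I-1×I-2: Ww|ww
W/II-2 aff I-1×I-2: ww
W/II-3 un ·: WW|Ww
W/II-4 un I-1×I-2: Ww
W/III-1 ? II-2×II-3: Ww|ww
⇒ W over [I-1,I-2,II-1,II-2,II-3,II-4,III-1]: 6 consistent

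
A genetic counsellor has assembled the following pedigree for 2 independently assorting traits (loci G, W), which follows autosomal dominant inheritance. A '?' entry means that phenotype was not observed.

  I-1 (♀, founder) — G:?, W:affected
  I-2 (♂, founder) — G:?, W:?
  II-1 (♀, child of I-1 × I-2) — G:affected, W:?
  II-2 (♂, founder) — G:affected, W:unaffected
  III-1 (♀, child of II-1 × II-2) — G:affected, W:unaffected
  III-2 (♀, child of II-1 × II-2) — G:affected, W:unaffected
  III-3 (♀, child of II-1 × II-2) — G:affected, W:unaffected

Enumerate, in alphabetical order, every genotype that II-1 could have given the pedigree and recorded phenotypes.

II-1 ∈ {GG Ww, GG ww, Gg Ww, Gg ww}

G/I-1 ? ·: gg|Gg|GG
G/I-2 ? ·: gg|Gg|GG
G/II-1 aff I-1×I-2: Gg|GG
G/II-2 aff ·: Gg|GG
G/III-1 aff II-1×II-2: Gg|GG
G/III-2 aff II-1×II-2: Gg|GG
G/III-3 aff II-1×II-2: Gg|GG
⇒ G over [I-1,I-2,II-1,II-2,III-1,III-2,III-3]: 148 consistent
W/I-1 aff ·: Ww|WW
W/I-2 ? ·: ww|Ww|WW
W/II-1 ? I-1×I-2: ww|Ww
W/II-2 un ·: ww
W/III-1 un II-1×II-2: ww
W/III-2 un II-1×II-2: ww
W/III-3 un II-1×II-2: ww
⇒ W over [I-1,I-2,II-1,II-2,III-1,III-2,III-3]: 7 consistent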